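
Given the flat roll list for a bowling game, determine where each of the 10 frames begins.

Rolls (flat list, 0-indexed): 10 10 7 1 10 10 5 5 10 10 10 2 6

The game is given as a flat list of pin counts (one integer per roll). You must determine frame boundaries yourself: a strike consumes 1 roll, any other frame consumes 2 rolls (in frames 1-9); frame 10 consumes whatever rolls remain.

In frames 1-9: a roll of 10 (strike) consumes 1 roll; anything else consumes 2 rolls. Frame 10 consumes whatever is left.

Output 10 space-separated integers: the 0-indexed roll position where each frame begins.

Answer: 0 1 2 4 5 6 8 9 10 11

Derivation:
Frame 1 starts at roll index 0: roll=10 (strike), consumes 1 roll
Frame 2 starts at roll index 1: roll=10 (strike), consumes 1 roll
Frame 3 starts at roll index 2: rolls=7,1 (sum=8), consumes 2 rolls
Frame 4 starts at roll index 4: roll=10 (strike), consumes 1 roll
Frame 5 starts at roll index 5: roll=10 (strike), consumes 1 roll
Frame 6 starts at roll index 6: rolls=5,5 (sum=10), consumes 2 rolls
Frame 7 starts at roll index 8: roll=10 (strike), consumes 1 roll
Frame 8 starts at roll index 9: roll=10 (strike), consumes 1 roll
Frame 9 starts at roll index 10: roll=10 (strike), consumes 1 roll
Frame 10 starts at roll index 11: 2 remaining rolls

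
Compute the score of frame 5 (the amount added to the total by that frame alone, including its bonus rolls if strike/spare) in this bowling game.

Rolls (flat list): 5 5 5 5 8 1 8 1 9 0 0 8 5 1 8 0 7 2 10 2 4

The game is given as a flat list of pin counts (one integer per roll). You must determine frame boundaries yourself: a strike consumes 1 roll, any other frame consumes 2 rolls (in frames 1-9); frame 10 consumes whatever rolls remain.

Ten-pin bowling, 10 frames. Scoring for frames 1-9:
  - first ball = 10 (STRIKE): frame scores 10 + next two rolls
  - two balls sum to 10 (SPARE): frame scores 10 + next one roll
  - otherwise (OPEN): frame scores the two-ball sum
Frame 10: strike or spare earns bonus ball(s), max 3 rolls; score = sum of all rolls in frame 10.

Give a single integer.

Frame 1: SPARE (5+5=10). 10 + next roll (5) = 15. Cumulative: 15
Frame 2: SPARE (5+5=10). 10 + next roll (8) = 18. Cumulative: 33
Frame 3: OPEN (8+1=9). Cumulative: 42
Frame 4: OPEN (8+1=9). Cumulative: 51
Frame 5: OPEN (9+0=9). Cumulative: 60
Frame 6: OPEN (0+8=8). Cumulative: 68
Frame 7: OPEN (5+1=6). Cumulative: 74

Answer: 9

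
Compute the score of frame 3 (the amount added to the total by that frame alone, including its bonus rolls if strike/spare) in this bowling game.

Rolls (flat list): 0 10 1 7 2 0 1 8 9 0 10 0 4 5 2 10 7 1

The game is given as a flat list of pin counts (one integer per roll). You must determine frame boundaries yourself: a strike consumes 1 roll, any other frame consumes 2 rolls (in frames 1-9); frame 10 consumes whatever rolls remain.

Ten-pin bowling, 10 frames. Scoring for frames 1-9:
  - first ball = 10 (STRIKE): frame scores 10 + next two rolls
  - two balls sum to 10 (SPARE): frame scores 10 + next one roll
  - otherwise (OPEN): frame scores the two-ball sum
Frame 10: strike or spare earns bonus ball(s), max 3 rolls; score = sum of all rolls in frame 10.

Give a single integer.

Frame 1: SPARE (0+10=10). 10 + next roll (1) = 11. Cumulative: 11
Frame 2: OPEN (1+7=8). Cumulative: 19
Frame 3: OPEN (2+0=2). Cumulative: 21
Frame 4: OPEN (1+8=9). Cumulative: 30
Frame 5: OPEN (9+0=9). Cumulative: 39

Answer: 2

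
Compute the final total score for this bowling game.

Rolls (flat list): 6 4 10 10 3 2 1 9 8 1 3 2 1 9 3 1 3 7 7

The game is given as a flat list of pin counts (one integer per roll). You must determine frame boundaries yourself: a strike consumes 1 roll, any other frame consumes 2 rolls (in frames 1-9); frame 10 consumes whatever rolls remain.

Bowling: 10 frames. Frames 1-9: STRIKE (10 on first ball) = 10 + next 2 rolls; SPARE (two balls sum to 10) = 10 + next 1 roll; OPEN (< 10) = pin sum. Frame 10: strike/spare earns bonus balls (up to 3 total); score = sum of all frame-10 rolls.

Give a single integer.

Answer: 129

Derivation:
Frame 1: SPARE (6+4=10). 10 + next roll (10) = 20. Cumulative: 20
Frame 2: STRIKE. 10 + next two rolls (10+3) = 23. Cumulative: 43
Frame 3: STRIKE. 10 + next two rolls (3+2) = 15. Cumulative: 58
Frame 4: OPEN (3+2=5). Cumulative: 63
Frame 5: SPARE (1+9=10). 10 + next roll (8) = 18. Cumulative: 81
Frame 6: OPEN (8+1=9). Cumulative: 90
Frame 7: OPEN (3+2=5). Cumulative: 95
Frame 8: SPARE (1+9=10). 10 + next roll (3) = 13. Cumulative: 108
Frame 9: OPEN (3+1=4). Cumulative: 112
Frame 10: SPARE. Sum of all frame-10 rolls (3+7+7) = 17. Cumulative: 129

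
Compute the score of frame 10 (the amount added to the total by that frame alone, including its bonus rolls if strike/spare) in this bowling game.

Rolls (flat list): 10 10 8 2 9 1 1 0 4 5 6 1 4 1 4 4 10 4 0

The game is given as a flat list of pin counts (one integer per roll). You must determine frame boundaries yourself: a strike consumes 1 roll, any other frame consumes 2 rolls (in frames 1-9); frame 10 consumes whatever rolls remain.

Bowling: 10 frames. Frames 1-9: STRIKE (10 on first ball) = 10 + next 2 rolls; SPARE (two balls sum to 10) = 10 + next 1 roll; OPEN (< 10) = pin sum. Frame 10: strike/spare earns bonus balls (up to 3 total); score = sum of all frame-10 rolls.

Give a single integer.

Frame 1: STRIKE. 10 + next two rolls (10+8) = 28. Cumulative: 28
Frame 2: STRIKE. 10 + next two rolls (8+2) = 20. Cumulative: 48
Frame 3: SPARE (8+2=10). 10 + next roll (9) = 19. Cumulative: 67
Frame 4: SPARE (9+1=10). 10 + next roll (1) = 11. Cumulative: 78
Frame 5: OPEN (1+0=1). Cumulative: 79
Frame 6: OPEN (4+5=9). Cumulative: 88
Frame 7: OPEN (6+1=7). Cumulative: 95
Frame 8: OPEN (4+1=5). Cumulative: 100
Frame 9: OPEN (4+4=8). Cumulative: 108
Frame 10: STRIKE. Sum of all frame-10 rolls (10+4+0) = 14. Cumulative: 122

Answer: 14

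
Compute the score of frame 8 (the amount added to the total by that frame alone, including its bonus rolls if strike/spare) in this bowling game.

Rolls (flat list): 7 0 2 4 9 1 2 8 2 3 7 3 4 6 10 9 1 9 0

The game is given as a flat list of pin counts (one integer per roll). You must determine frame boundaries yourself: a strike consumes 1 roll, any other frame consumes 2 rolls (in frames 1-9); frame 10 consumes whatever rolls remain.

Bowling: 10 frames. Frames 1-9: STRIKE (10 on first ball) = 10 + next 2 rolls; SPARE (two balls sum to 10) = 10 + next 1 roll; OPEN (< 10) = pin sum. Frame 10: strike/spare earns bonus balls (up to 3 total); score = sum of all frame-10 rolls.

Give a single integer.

Frame 1: OPEN (7+0=7). Cumulative: 7
Frame 2: OPEN (2+4=6). Cumulative: 13
Frame 3: SPARE (9+1=10). 10 + next roll (2) = 12. Cumulative: 25
Frame 4: SPARE (2+8=10). 10 + next roll (2) = 12. Cumulative: 37
Frame 5: OPEN (2+3=5). Cumulative: 42
Frame 6: SPARE (7+3=10). 10 + next roll (4) = 14. Cumulative: 56
Frame 7: SPARE (4+6=10). 10 + next roll (10) = 20. Cumulative: 76
Frame 8: STRIKE. 10 + next two rolls (9+1) = 20. Cumulative: 96
Frame 9: SPARE (9+1=10). 10 + next roll (9) = 19. Cumulative: 115
Frame 10: OPEN. Sum of all frame-10 rolls (9+0) = 9. Cumulative: 124

Answer: 20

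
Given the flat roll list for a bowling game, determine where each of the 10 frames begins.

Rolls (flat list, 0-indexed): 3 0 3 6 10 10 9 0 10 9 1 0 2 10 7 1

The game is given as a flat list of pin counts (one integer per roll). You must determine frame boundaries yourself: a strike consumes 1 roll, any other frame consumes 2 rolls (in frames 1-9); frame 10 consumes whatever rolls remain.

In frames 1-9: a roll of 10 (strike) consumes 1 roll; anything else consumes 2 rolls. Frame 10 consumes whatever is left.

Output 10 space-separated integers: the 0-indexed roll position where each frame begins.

Frame 1 starts at roll index 0: rolls=3,0 (sum=3), consumes 2 rolls
Frame 2 starts at roll index 2: rolls=3,6 (sum=9), consumes 2 rolls
Frame 3 starts at roll index 4: roll=10 (strike), consumes 1 roll
Frame 4 starts at roll index 5: roll=10 (strike), consumes 1 roll
Frame 5 starts at roll index 6: rolls=9,0 (sum=9), consumes 2 rolls
Frame 6 starts at roll index 8: roll=10 (strike), consumes 1 roll
Frame 7 starts at roll index 9: rolls=9,1 (sum=10), consumes 2 rolls
Frame 8 starts at roll index 11: rolls=0,2 (sum=2), consumes 2 rolls
Frame 9 starts at roll index 13: roll=10 (strike), consumes 1 roll
Frame 10 starts at roll index 14: 2 remaining rolls

Answer: 0 2 4 5 6 8 9 11 13 14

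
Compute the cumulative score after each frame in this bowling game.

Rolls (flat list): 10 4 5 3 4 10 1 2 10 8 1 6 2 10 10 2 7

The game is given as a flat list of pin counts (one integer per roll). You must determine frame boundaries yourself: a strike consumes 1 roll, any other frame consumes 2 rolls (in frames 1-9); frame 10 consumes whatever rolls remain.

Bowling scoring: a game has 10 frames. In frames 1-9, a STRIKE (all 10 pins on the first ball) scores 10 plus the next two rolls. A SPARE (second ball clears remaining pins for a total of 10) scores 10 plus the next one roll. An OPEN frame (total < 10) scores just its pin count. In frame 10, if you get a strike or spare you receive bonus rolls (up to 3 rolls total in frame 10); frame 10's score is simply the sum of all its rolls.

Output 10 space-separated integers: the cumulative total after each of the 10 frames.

Frame 1: STRIKE. 10 + next two rolls (4+5) = 19. Cumulative: 19
Frame 2: OPEN (4+5=9). Cumulative: 28
Frame 3: OPEN (3+4=7). Cumulative: 35
Frame 4: STRIKE. 10 + next two rolls (1+2) = 13. Cumulative: 48
Frame 5: OPEN (1+2=3). Cumulative: 51
Frame 6: STRIKE. 10 + next two rolls (8+1) = 19. Cumulative: 70
Frame 7: OPEN (8+1=9). Cumulative: 79
Frame 8: OPEN (6+2=8). Cumulative: 87
Frame 9: STRIKE. 10 + next two rolls (10+2) = 22. Cumulative: 109
Frame 10: STRIKE. Sum of all frame-10 rolls (10+2+7) = 19. Cumulative: 128

Answer: 19 28 35 48 51 70 79 87 109 128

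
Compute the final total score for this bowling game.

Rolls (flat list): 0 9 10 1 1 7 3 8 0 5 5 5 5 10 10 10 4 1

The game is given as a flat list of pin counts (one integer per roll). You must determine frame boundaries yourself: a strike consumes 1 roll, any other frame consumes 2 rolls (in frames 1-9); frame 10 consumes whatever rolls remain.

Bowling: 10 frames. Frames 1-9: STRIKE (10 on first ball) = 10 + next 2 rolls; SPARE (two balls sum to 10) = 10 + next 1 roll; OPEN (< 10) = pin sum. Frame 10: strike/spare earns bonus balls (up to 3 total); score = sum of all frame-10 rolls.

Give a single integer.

Answer: 153

Derivation:
Frame 1: OPEN (0+9=9). Cumulative: 9
Frame 2: STRIKE. 10 + next two rolls (1+1) = 12. Cumulative: 21
Frame 3: OPEN (1+1=2). Cumulative: 23
Frame 4: SPARE (7+3=10). 10 + next roll (8) = 18. Cumulative: 41
Frame 5: OPEN (8+0=8). Cumulative: 49
Frame 6: SPARE (5+5=10). 10 + next roll (5) = 15. Cumulative: 64
Frame 7: SPARE (5+5=10). 10 + next roll (10) = 20. Cumulative: 84
Frame 8: STRIKE. 10 + next two rolls (10+10) = 30. Cumulative: 114
Frame 9: STRIKE. 10 + next two rolls (10+4) = 24. Cumulative: 138
Frame 10: STRIKE. Sum of all frame-10 rolls (10+4+1) = 15. Cumulative: 153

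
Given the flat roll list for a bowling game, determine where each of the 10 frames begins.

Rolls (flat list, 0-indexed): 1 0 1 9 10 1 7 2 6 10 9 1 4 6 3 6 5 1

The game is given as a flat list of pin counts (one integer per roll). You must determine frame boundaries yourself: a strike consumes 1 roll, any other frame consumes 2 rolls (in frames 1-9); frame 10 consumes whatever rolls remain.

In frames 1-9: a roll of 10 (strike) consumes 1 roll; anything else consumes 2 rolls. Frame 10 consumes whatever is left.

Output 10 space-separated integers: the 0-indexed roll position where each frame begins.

Answer: 0 2 4 5 7 9 10 12 14 16

Derivation:
Frame 1 starts at roll index 0: rolls=1,0 (sum=1), consumes 2 rolls
Frame 2 starts at roll index 2: rolls=1,9 (sum=10), consumes 2 rolls
Frame 3 starts at roll index 4: roll=10 (strike), consumes 1 roll
Frame 4 starts at roll index 5: rolls=1,7 (sum=8), consumes 2 rolls
Frame 5 starts at roll index 7: rolls=2,6 (sum=8), consumes 2 rolls
Frame 6 starts at roll index 9: roll=10 (strike), consumes 1 roll
Frame 7 starts at roll index 10: rolls=9,1 (sum=10), consumes 2 rolls
Frame 8 starts at roll index 12: rolls=4,6 (sum=10), consumes 2 rolls
Frame 9 starts at roll index 14: rolls=3,6 (sum=9), consumes 2 rolls
Frame 10 starts at roll index 16: 2 remaining rolls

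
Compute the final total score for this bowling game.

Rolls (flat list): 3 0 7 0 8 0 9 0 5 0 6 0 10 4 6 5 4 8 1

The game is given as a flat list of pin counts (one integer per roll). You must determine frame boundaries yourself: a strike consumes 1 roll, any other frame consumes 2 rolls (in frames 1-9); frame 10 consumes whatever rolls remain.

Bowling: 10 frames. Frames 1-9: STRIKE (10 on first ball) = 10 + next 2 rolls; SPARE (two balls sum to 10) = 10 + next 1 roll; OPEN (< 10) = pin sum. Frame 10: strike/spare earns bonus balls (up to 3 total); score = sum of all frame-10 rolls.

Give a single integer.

Frame 1: OPEN (3+0=3). Cumulative: 3
Frame 2: OPEN (7+0=7). Cumulative: 10
Frame 3: OPEN (8+0=8). Cumulative: 18
Frame 4: OPEN (9+0=9). Cumulative: 27
Frame 5: OPEN (5+0=5). Cumulative: 32
Frame 6: OPEN (6+0=6). Cumulative: 38
Frame 7: STRIKE. 10 + next two rolls (4+6) = 20. Cumulative: 58
Frame 8: SPARE (4+6=10). 10 + next roll (5) = 15. Cumulative: 73
Frame 9: OPEN (5+4=9). Cumulative: 82
Frame 10: OPEN. Sum of all frame-10 rolls (8+1) = 9. Cumulative: 91

Answer: 91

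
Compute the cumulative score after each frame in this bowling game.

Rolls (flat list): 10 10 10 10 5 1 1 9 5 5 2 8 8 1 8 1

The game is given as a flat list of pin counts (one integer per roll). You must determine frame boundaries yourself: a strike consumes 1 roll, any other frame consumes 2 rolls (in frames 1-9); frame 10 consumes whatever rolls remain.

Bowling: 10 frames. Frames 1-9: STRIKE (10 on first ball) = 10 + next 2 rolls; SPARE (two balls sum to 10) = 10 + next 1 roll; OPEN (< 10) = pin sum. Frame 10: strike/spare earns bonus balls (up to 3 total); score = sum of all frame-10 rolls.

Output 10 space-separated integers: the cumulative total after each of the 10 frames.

Frame 1: STRIKE. 10 + next two rolls (10+10) = 30. Cumulative: 30
Frame 2: STRIKE. 10 + next two rolls (10+10) = 30. Cumulative: 60
Frame 3: STRIKE. 10 + next two rolls (10+5) = 25. Cumulative: 85
Frame 4: STRIKE. 10 + next two rolls (5+1) = 16. Cumulative: 101
Frame 5: OPEN (5+1=6). Cumulative: 107
Frame 6: SPARE (1+9=10). 10 + next roll (5) = 15. Cumulative: 122
Frame 7: SPARE (5+5=10). 10 + next roll (2) = 12. Cumulative: 134
Frame 8: SPARE (2+8=10). 10 + next roll (8) = 18. Cumulative: 152
Frame 9: OPEN (8+1=9). Cumulative: 161
Frame 10: OPEN. Sum of all frame-10 rolls (8+1) = 9. Cumulative: 170

Answer: 30 60 85 101 107 122 134 152 161 170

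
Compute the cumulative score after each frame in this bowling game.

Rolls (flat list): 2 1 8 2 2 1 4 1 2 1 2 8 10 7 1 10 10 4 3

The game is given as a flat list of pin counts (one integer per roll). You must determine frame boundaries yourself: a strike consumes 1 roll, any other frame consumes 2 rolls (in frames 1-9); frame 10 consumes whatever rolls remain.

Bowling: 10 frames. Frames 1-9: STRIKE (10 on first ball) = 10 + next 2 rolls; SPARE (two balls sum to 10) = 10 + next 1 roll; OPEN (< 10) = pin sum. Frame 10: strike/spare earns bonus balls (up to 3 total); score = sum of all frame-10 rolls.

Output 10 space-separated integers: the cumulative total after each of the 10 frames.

Frame 1: OPEN (2+1=3). Cumulative: 3
Frame 2: SPARE (8+2=10). 10 + next roll (2) = 12. Cumulative: 15
Frame 3: OPEN (2+1=3). Cumulative: 18
Frame 4: OPEN (4+1=5). Cumulative: 23
Frame 5: OPEN (2+1=3). Cumulative: 26
Frame 6: SPARE (2+8=10). 10 + next roll (10) = 20. Cumulative: 46
Frame 7: STRIKE. 10 + next two rolls (7+1) = 18. Cumulative: 64
Frame 8: OPEN (7+1=8). Cumulative: 72
Frame 9: STRIKE. 10 + next two rolls (10+4) = 24. Cumulative: 96
Frame 10: STRIKE. Sum of all frame-10 rolls (10+4+3) = 17. Cumulative: 113

Answer: 3 15 18 23 26 46 64 72 96 113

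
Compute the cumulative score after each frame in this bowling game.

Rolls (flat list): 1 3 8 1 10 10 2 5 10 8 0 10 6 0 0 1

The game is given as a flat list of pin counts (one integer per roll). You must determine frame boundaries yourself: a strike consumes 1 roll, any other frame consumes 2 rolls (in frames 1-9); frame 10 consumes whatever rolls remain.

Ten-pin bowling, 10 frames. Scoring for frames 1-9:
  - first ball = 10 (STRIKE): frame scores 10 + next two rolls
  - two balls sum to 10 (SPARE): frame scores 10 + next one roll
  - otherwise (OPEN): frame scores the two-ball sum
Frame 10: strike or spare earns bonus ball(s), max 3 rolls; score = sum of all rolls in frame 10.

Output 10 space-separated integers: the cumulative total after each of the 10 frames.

Answer: 4 13 35 52 59 77 85 101 107 108

Derivation:
Frame 1: OPEN (1+3=4). Cumulative: 4
Frame 2: OPEN (8+1=9). Cumulative: 13
Frame 3: STRIKE. 10 + next two rolls (10+2) = 22. Cumulative: 35
Frame 4: STRIKE. 10 + next two rolls (2+5) = 17. Cumulative: 52
Frame 5: OPEN (2+5=7). Cumulative: 59
Frame 6: STRIKE. 10 + next two rolls (8+0) = 18. Cumulative: 77
Frame 7: OPEN (8+0=8). Cumulative: 85
Frame 8: STRIKE. 10 + next two rolls (6+0) = 16. Cumulative: 101
Frame 9: OPEN (6+0=6). Cumulative: 107
Frame 10: OPEN. Sum of all frame-10 rolls (0+1) = 1. Cumulative: 108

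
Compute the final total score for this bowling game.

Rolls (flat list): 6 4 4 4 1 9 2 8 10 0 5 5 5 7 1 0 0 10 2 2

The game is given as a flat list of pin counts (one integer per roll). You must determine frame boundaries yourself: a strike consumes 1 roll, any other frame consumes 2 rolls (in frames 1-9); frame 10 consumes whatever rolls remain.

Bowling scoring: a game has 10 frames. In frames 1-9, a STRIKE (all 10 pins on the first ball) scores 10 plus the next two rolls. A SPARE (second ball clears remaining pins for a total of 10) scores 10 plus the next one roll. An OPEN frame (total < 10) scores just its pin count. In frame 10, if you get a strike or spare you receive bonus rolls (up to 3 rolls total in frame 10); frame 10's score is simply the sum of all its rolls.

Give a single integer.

Answer: 113

Derivation:
Frame 1: SPARE (6+4=10). 10 + next roll (4) = 14. Cumulative: 14
Frame 2: OPEN (4+4=8). Cumulative: 22
Frame 3: SPARE (1+9=10). 10 + next roll (2) = 12. Cumulative: 34
Frame 4: SPARE (2+8=10). 10 + next roll (10) = 20. Cumulative: 54
Frame 5: STRIKE. 10 + next two rolls (0+5) = 15. Cumulative: 69
Frame 6: OPEN (0+5=5). Cumulative: 74
Frame 7: SPARE (5+5=10). 10 + next roll (7) = 17. Cumulative: 91
Frame 8: OPEN (7+1=8). Cumulative: 99
Frame 9: OPEN (0+0=0). Cumulative: 99
Frame 10: STRIKE. Sum of all frame-10 rolls (10+2+2) = 14. Cumulative: 113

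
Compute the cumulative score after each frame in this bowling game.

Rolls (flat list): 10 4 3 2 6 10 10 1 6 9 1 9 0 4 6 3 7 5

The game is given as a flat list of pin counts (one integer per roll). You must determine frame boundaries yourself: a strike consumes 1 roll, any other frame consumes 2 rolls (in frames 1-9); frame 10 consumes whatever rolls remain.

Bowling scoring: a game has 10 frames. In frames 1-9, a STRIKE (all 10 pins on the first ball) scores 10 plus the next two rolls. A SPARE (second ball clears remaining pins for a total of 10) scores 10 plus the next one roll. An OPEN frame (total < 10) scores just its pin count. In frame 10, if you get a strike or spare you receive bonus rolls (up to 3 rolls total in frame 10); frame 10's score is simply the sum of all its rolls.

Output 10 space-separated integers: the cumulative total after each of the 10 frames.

Frame 1: STRIKE. 10 + next two rolls (4+3) = 17. Cumulative: 17
Frame 2: OPEN (4+3=7). Cumulative: 24
Frame 3: OPEN (2+6=8). Cumulative: 32
Frame 4: STRIKE. 10 + next two rolls (10+1) = 21. Cumulative: 53
Frame 5: STRIKE. 10 + next two rolls (1+6) = 17. Cumulative: 70
Frame 6: OPEN (1+6=7). Cumulative: 77
Frame 7: SPARE (9+1=10). 10 + next roll (9) = 19. Cumulative: 96
Frame 8: OPEN (9+0=9). Cumulative: 105
Frame 9: SPARE (4+6=10). 10 + next roll (3) = 13. Cumulative: 118
Frame 10: SPARE. Sum of all frame-10 rolls (3+7+5) = 15. Cumulative: 133

Answer: 17 24 32 53 70 77 96 105 118 133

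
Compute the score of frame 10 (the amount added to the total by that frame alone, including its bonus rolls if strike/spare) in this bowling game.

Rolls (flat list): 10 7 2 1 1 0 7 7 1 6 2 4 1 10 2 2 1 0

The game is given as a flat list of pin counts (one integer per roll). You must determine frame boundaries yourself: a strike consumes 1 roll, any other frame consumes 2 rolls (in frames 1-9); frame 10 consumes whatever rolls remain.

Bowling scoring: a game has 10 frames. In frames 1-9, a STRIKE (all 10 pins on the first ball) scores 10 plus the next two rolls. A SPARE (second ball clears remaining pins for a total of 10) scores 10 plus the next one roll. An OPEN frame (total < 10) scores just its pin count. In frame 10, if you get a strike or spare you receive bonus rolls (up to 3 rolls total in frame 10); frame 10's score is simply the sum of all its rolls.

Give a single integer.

Frame 1: STRIKE. 10 + next two rolls (7+2) = 19. Cumulative: 19
Frame 2: OPEN (7+2=9). Cumulative: 28
Frame 3: OPEN (1+1=2). Cumulative: 30
Frame 4: OPEN (0+7=7). Cumulative: 37
Frame 5: OPEN (7+1=8). Cumulative: 45
Frame 6: OPEN (6+2=8). Cumulative: 53
Frame 7: OPEN (4+1=5). Cumulative: 58
Frame 8: STRIKE. 10 + next two rolls (2+2) = 14. Cumulative: 72
Frame 9: OPEN (2+2=4). Cumulative: 76
Frame 10: OPEN. Sum of all frame-10 rolls (1+0) = 1. Cumulative: 77

Answer: 1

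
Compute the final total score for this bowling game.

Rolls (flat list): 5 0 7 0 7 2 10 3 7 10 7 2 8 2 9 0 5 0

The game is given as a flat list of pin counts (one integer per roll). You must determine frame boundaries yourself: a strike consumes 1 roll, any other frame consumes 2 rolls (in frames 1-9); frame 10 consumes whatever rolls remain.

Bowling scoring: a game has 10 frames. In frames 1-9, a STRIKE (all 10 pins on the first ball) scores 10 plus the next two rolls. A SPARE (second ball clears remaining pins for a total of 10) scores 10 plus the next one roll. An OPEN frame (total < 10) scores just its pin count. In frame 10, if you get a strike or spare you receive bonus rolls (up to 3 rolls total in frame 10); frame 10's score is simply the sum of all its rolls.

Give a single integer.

Frame 1: OPEN (5+0=5). Cumulative: 5
Frame 2: OPEN (7+0=7). Cumulative: 12
Frame 3: OPEN (7+2=9). Cumulative: 21
Frame 4: STRIKE. 10 + next two rolls (3+7) = 20. Cumulative: 41
Frame 5: SPARE (3+7=10). 10 + next roll (10) = 20. Cumulative: 61
Frame 6: STRIKE. 10 + next two rolls (7+2) = 19. Cumulative: 80
Frame 7: OPEN (7+2=9). Cumulative: 89
Frame 8: SPARE (8+2=10). 10 + next roll (9) = 19. Cumulative: 108
Frame 9: OPEN (9+0=9). Cumulative: 117
Frame 10: OPEN. Sum of all frame-10 rolls (5+0) = 5. Cumulative: 122

Answer: 122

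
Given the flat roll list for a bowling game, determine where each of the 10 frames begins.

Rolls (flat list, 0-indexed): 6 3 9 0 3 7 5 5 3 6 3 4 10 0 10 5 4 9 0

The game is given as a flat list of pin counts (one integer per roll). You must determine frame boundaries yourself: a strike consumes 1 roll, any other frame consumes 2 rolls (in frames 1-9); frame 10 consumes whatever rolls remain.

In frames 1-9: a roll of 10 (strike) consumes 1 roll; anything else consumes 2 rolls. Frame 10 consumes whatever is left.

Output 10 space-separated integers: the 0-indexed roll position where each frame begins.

Answer: 0 2 4 6 8 10 12 13 15 17

Derivation:
Frame 1 starts at roll index 0: rolls=6,3 (sum=9), consumes 2 rolls
Frame 2 starts at roll index 2: rolls=9,0 (sum=9), consumes 2 rolls
Frame 3 starts at roll index 4: rolls=3,7 (sum=10), consumes 2 rolls
Frame 4 starts at roll index 6: rolls=5,5 (sum=10), consumes 2 rolls
Frame 5 starts at roll index 8: rolls=3,6 (sum=9), consumes 2 rolls
Frame 6 starts at roll index 10: rolls=3,4 (sum=7), consumes 2 rolls
Frame 7 starts at roll index 12: roll=10 (strike), consumes 1 roll
Frame 8 starts at roll index 13: rolls=0,10 (sum=10), consumes 2 rolls
Frame 9 starts at roll index 15: rolls=5,4 (sum=9), consumes 2 rolls
Frame 10 starts at roll index 17: 2 remaining rolls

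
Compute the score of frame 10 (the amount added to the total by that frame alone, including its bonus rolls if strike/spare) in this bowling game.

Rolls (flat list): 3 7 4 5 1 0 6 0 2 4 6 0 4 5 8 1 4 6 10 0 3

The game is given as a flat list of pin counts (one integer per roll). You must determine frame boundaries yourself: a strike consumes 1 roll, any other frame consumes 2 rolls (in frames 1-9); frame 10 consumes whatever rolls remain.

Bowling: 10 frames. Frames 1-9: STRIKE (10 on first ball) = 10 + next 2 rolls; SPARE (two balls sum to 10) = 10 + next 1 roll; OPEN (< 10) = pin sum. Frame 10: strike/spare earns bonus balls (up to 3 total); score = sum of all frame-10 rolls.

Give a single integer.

Frame 1: SPARE (3+7=10). 10 + next roll (4) = 14. Cumulative: 14
Frame 2: OPEN (4+5=9). Cumulative: 23
Frame 3: OPEN (1+0=1). Cumulative: 24
Frame 4: OPEN (6+0=6). Cumulative: 30
Frame 5: OPEN (2+4=6). Cumulative: 36
Frame 6: OPEN (6+0=6). Cumulative: 42
Frame 7: OPEN (4+5=9). Cumulative: 51
Frame 8: OPEN (8+1=9). Cumulative: 60
Frame 9: SPARE (4+6=10). 10 + next roll (10) = 20. Cumulative: 80
Frame 10: STRIKE. Sum of all frame-10 rolls (10+0+3) = 13. Cumulative: 93

Answer: 13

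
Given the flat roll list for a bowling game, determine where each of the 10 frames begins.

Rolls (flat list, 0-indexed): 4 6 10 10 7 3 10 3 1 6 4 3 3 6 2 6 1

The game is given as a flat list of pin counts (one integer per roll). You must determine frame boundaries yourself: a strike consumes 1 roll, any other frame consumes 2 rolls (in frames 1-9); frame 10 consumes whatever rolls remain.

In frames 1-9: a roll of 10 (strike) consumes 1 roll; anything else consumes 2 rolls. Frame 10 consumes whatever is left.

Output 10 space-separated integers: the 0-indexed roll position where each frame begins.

Frame 1 starts at roll index 0: rolls=4,6 (sum=10), consumes 2 rolls
Frame 2 starts at roll index 2: roll=10 (strike), consumes 1 roll
Frame 3 starts at roll index 3: roll=10 (strike), consumes 1 roll
Frame 4 starts at roll index 4: rolls=7,3 (sum=10), consumes 2 rolls
Frame 5 starts at roll index 6: roll=10 (strike), consumes 1 roll
Frame 6 starts at roll index 7: rolls=3,1 (sum=4), consumes 2 rolls
Frame 7 starts at roll index 9: rolls=6,4 (sum=10), consumes 2 rolls
Frame 8 starts at roll index 11: rolls=3,3 (sum=6), consumes 2 rolls
Frame 9 starts at roll index 13: rolls=6,2 (sum=8), consumes 2 rolls
Frame 10 starts at roll index 15: 2 remaining rolls

Answer: 0 2 3 4 6 7 9 11 13 15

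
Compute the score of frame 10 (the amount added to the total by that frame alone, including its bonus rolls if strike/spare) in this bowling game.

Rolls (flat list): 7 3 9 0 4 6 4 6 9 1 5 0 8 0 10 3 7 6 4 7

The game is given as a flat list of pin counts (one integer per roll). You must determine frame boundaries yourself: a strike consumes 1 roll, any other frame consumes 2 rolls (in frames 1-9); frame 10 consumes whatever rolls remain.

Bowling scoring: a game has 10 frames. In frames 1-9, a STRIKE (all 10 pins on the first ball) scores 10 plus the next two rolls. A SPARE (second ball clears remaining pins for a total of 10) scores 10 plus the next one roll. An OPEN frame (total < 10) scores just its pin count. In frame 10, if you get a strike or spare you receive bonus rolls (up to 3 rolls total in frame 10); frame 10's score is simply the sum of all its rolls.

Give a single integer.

Frame 1: SPARE (7+3=10). 10 + next roll (9) = 19. Cumulative: 19
Frame 2: OPEN (9+0=9). Cumulative: 28
Frame 3: SPARE (4+6=10). 10 + next roll (4) = 14. Cumulative: 42
Frame 4: SPARE (4+6=10). 10 + next roll (9) = 19. Cumulative: 61
Frame 5: SPARE (9+1=10). 10 + next roll (5) = 15. Cumulative: 76
Frame 6: OPEN (5+0=5). Cumulative: 81
Frame 7: OPEN (8+0=8). Cumulative: 89
Frame 8: STRIKE. 10 + next two rolls (3+7) = 20. Cumulative: 109
Frame 9: SPARE (3+7=10). 10 + next roll (6) = 16. Cumulative: 125
Frame 10: SPARE. Sum of all frame-10 rolls (6+4+7) = 17. Cumulative: 142

Answer: 17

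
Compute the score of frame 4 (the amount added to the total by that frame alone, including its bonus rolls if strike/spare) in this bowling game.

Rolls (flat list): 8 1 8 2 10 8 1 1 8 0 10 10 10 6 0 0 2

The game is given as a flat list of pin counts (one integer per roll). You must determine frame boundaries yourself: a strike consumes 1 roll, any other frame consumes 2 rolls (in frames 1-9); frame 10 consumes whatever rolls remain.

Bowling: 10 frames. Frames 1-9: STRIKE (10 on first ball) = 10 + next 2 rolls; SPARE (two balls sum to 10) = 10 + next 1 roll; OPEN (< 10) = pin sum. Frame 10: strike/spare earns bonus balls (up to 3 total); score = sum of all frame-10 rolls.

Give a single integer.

Answer: 9

Derivation:
Frame 1: OPEN (8+1=9). Cumulative: 9
Frame 2: SPARE (8+2=10). 10 + next roll (10) = 20. Cumulative: 29
Frame 3: STRIKE. 10 + next two rolls (8+1) = 19. Cumulative: 48
Frame 4: OPEN (8+1=9). Cumulative: 57
Frame 5: OPEN (1+8=9). Cumulative: 66
Frame 6: SPARE (0+10=10). 10 + next roll (10) = 20. Cumulative: 86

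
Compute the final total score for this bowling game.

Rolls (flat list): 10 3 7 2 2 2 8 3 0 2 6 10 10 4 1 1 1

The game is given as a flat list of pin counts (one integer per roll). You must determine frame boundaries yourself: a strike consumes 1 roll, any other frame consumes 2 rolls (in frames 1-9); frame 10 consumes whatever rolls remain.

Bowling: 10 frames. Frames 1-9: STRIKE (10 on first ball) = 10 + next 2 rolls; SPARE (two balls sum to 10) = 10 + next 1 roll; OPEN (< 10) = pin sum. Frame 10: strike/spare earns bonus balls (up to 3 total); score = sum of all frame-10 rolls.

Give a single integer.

Answer: 106

Derivation:
Frame 1: STRIKE. 10 + next two rolls (3+7) = 20. Cumulative: 20
Frame 2: SPARE (3+7=10). 10 + next roll (2) = 12. Cumulative: 32
Frame 3: OPEN (2+2=4). Cumulative: 36
Frame 4: SPARE (2+8=10). 10 + next roll (3) = 13. Cumulative: 49
Frame 5: OPEN (3+0=3). Cumulative: 52
Frame 6: OPEN (2+6=8). Cumulative: 60
Frame 7: STRIKE. 10 + next two rolls (10+4) = 24. Cumulative: 84
Frame 8: STRIKE. 10 + next two rolls (4+1) = 15. Cumulative: 99
Frame 9: OPEN (4+1=5). Cumulative: 104
Frame 10: OPEN. Sum of all frame-10 rolls (1+1) = 2. Cumulative: 106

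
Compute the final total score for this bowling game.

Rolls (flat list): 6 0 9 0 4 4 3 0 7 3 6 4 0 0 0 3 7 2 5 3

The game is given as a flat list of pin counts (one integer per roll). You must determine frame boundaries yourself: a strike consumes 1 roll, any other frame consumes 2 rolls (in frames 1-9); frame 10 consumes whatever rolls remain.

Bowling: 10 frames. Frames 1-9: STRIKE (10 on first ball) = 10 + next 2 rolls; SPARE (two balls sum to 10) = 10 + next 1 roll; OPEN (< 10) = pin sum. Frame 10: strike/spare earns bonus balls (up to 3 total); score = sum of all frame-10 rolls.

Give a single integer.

Answer: 72

Derivation:
Frame 1: OPEN (6+0=6). Cumulative: 6
Frame 2: OPEN (9+0=9). Cumulative: 15
Frame 3: OPEN (4+4=8). Cumulative: 23
Frame 4: OPEN (3+0=3). Cumulative: 26
Frame 5: SPARE (7+3=10). 10 + next roll (6) = 16. Cumulative: 42
Frame 6: SPARE (6+4=10). 10 + next roll (0) = 10. Cumulative: 52
Frame 7: OPEN (0+0=0). Cumulative: 52
Frame 8: OPEN (0+3=3). Cumulative: 55
Frame 9: OPEN (7+2=9). Cumulative: 64
Frame 10: OPEN. Sum of all frame-10 rolls (5+3) = 8. Cumulative: 72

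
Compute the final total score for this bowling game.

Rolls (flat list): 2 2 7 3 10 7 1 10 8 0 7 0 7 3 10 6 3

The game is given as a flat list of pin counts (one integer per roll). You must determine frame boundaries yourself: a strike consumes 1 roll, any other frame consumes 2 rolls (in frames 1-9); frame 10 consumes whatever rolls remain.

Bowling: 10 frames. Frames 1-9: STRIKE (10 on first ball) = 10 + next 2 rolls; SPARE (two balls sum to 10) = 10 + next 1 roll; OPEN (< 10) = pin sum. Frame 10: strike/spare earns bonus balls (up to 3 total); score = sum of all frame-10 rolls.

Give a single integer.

Answer: 131

Derivation:
Frame 1: OPEN (2+2=4). Cumulative: 4
Frame 2: SPARE (7+3=10). 10 + next roll (10) = 20. Cumulative: 24
Frame 3: STRIKE. 10 + next two rolls (7+1) = 18. Cumulative: 42
Frame 4: OPEN (7+1=8). Cumulative: 50
Frame 5: STRIKE. 10 + next two rolls (8+0) = 18. Cumulative: 68
Frame 6: OPEN (8+0=8). Cumulative: 76
Frame 7: OPEN (7+0=7). Cumulative: 83
Frame 8: SPARE (7+3=10). 10 + next roll (10) = 20. Cumulative: 103
Frame 9: STRIKE. 10 + next two rolls (6+3) = 19. Cumulative: 122
Frame 10: OPEN. Sum of all frame-10 rolls (6+3) = 9. Cumulative: 131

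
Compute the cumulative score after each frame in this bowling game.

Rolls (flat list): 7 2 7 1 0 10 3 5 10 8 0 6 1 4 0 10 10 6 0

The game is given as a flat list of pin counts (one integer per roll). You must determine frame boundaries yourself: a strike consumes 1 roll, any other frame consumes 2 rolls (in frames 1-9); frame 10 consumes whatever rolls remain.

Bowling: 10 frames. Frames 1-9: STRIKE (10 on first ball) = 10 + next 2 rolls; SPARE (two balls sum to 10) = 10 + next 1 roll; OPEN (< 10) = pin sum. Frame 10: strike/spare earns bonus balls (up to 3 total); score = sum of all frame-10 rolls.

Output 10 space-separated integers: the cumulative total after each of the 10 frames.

Answer: 9 17 30 38 56 64 71 75 101 117

Derivation:
Frame 1: OPEN (7+2=9). Cumulative: 9
Frame 2: OPEN (7+1=8). Cumulative: 17
Frame 3: SPARE (0+10=10). 10 + next roll (3) = 13. Cumulative: 30
Frame 4: OPEN (3+5=8). Cumulative: 38
Frame 5: STRIKE. 10 + next two rolls (8+0) = 18. Cumulative: 56
Frame 6: OPEN (8+0=8). Cumulative: 64
Frame 7: OPEN (6+1=7). Cumulative: 71
Frame 8: OPEN (4+0=4). Cumulative: 75
Frame 9: STRIKE. 10 + next two rolls (10+6) = 26. Cumulative: 101
Frame 10: STRIKE. Sum of all frame-10 rolls (10+6+0) = 16. Cumulative: 117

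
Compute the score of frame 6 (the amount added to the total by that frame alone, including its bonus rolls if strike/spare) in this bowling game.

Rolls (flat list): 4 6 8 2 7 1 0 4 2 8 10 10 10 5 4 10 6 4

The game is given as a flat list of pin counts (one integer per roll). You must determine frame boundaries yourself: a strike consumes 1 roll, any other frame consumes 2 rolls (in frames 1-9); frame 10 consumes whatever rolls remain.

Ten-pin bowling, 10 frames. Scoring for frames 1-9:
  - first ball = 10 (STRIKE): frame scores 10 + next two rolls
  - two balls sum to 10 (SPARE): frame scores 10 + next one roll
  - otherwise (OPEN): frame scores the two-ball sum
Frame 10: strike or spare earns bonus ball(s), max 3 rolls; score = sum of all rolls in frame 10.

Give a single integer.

Frame 1: SPARE (4+6=10). 10 + next roll (8) = 18. Cumulative: 18
Frame 2: SPARE (8+2=10). 10 + next roll (7) = 17. Cumulative: 35
Frame 3: OPEN (7+1=8). Cumulative: 43
Frame 4: OPEN (0+4=4). Cumulative: 47
Frame 5: SPARE (2+8=10). 10 + next roll (10) = 20. Cumulative: 67
Frame 6: STRIKE. 10 + next two rolls (10+10) = 30. Cumulative: 97
Frame 7: STRIKE. 10 + next two rolls (10+5) = 25. Cumulative: 122
Frame 8: STRIKE. 10 + next two rolls (5+4) = 19. Cumulative: 141

Answer: 30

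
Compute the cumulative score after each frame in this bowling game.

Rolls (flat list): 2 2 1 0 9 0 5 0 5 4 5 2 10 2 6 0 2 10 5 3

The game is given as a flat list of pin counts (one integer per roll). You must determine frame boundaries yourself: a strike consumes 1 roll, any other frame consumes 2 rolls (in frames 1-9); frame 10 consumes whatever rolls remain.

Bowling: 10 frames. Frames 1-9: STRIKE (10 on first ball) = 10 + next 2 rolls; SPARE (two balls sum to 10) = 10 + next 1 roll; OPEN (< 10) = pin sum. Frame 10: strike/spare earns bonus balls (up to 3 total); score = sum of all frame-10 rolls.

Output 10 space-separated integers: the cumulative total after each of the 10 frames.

Answer: 4 5 14 19 28 35 53 61 63 81

Derivation:
Frame 1: OPEN (2+2=4). Cumulative: 4
Frame 2: OPEN (1+0=1). Cumulative: 5
Frame 3: OPEN (9+0=9). Cumulative: 14
Frame 4: OPEN (5+0=5). Cumulative: 19
Frame 5: OPEN (5+4=9). Cumulative: 28
Frame 6: OPEN (5+2=7). Cumulative: 35
Frame 7: STRIKE. 10 + next two rolls (2+6) = 18. Cumulative: 53
Frame 8: OPEN (2+6=8). Cumulative: 61
Frame 9: OPEN (0+2=2). Cumulative: 63
Frame 10: STRIKE. Sum of all frame-10 rolls (10+5+3) = 18. Cumulative: 81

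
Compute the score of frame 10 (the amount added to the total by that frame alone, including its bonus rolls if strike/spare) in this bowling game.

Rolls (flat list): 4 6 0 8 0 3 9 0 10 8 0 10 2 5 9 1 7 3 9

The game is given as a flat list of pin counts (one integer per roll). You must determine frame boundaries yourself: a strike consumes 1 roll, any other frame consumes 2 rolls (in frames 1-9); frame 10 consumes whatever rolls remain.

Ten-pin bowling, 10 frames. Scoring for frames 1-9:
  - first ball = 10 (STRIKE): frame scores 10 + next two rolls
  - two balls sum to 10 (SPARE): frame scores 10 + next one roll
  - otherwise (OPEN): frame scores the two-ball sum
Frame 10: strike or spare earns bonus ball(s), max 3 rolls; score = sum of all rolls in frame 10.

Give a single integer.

Answer: 19

Derivation:
Frame 1: SPARE (4+6=10). 10 + next roll (0) = 10. Cumulative: 10
Frame 2: OPEN (0+8=8). Cumulative: 18
Frame 3: OPEN (0+3=3). Cumulative: 21
Frame 4: OPEN (9+0=9). Cumulative: 30
Frame 5: STRIKE. 10 + next two rolls (8+0) = 18. Cumulative: 48
Frame 6: OPEN (8+0=8). Cumulative: 56
Frame 7: STRIKE. 10 + next two rolls (2+5) = 17. Cumulative: 73
Frame 8: OPEN (2+5=7). Cumulative: 80
Frame 9: SPARE (9+1=10). 10 + next roll (7) = 17. Cumulative: 97
Frame 10: SPARE. Sum of all frame-10 rolls (7+3+9) = 19. Cumulative: 116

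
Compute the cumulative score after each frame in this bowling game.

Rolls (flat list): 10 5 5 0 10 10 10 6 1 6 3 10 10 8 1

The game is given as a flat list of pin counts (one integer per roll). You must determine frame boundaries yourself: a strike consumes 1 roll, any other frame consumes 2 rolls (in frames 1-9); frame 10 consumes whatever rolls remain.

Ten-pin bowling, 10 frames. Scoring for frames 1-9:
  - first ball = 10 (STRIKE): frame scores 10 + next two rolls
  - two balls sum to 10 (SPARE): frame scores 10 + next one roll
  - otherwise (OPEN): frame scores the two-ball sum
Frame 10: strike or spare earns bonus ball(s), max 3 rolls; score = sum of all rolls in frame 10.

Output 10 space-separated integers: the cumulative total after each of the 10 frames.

Frame 1: STRIKE. 10 + next two rolls (5+5) = 20. Cumulative: 20
Frame 2: SPARE (5+5=10). 10 + next roll (0) = 10. Cumulative: 30
Frame 3: SPARE (0+10=10). 10 + next roll (10) = 20. Cumulative: 50
Frame 4: STRIKE. 10 + next two rolls (10+6) = 26. Cumulative: 76
Frame 5: STRIKE. 10 + next two rolls (6+1) = 17. Cumulative: 93
Frame 6: OPEN (6+1=7). Cumulative: 100
Frame 7: OPEN (6+3=9). Cumulative: 109
Frame 8: STRIKE. 10 + next two rolls (10+8) = 28. Cumulative: 137
Frame 9: STRIKE. 10 + next two rolls (8+1) = 19. Cumulative: 156
Frame 10: OPEN. Sum of all frame-10 rolls (8+1) = 9. Cumulative: 165

Answer: 20 30 50 76 93 100 109 137 156 165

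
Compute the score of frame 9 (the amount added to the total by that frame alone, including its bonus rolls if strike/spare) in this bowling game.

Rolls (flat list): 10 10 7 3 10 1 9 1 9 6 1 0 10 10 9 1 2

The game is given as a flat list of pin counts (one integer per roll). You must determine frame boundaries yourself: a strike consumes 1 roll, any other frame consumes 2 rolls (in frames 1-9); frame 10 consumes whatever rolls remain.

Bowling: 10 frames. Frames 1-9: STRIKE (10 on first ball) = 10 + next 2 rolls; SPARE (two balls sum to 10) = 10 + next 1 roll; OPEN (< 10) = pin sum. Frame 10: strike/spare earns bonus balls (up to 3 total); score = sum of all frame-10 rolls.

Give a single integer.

Frame 1: STRIKE. 10 + next two rolls (10+7) = 27. Cumulative: 27
Frame 2: STRIKE. 10 + next two rolls (7+3) = 20. Cumulative: 47
Frame 3: SPARE (7+3=10). 10 + next roll (10) = 20. Cumulative: 67
Frame 4: STRIKE. 10 + next two rolls (1+9) = 20. Cumulative: 87
Frame 5: SPARE (1+9=10). 10 + next roll (1) = 11. Cumulative: 98
Frame 6: SPARE (1+9=10). 10 + next roll (6) = 16. Cumulative: 114
Frame 7: OPEN (6+1=7). Cumulative: 121
Frame 8: SPARE (0+10=10). 10 + next roll (10) = 20. Cumulative: 141
Frame 9: STRIKE. 10 + next two rolls (9+1) = 20. Cumulative: 161
Frame 10: SPARE. Sum of all frame-10 rolls (9+1+2) = 12. Cumulative: 173

Answer: 20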